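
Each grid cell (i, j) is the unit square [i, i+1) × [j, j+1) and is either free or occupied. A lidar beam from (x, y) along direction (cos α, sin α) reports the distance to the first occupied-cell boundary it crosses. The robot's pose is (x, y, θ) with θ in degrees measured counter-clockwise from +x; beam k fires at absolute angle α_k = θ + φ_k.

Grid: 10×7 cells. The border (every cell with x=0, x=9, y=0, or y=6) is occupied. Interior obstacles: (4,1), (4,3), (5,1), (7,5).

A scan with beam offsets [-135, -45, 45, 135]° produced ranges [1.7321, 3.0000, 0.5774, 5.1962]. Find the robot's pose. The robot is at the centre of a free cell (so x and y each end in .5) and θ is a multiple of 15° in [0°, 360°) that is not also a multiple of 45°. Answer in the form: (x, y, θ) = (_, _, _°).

The pose lattice has 36·16 = 576 candidates. Test each by forward raycasting.
  (7.5, 3.5, 60°): beam 1 = 2.5882 ≠ 1.7321 ✗
  (3.5, 5.5, 345°): beam 1 = 2.8868 ≠ 1.7321 ✗
  (2.5, 5.5, 210°): beam 1 = 0.5176 ≠ 1.7321 ✗
  (8.5, 5.5, 300°): beam 1 = 0.5176 ≠ 1.7321 ✗
  …
  (4.5, 4.5, 195°): r_1=1.7321, r_2=3.0000, r_3=0.5774, r_4=5.1962 — all match ✓
No second candidate reproduces the full scan.

(x, y, θ) = (4.5, 4.5, 195°)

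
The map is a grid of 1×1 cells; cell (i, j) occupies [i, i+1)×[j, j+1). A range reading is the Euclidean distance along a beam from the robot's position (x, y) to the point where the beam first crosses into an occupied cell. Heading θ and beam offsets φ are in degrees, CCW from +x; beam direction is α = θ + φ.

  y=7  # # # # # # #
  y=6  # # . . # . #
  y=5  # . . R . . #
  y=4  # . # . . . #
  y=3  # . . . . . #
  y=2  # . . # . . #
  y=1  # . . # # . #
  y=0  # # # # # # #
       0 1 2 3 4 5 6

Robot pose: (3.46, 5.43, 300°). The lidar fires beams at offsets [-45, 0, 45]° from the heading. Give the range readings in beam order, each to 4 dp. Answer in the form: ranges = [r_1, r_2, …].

ranges = [4.5863, 5.0800, 2.6296]

beam 1: φ=-45°, α=255°
  d=(-0.2588,-0.9659)  start (3,5)  tX=1.7773 tY=0.4452  stride 1/|dx|=3.8637 1/|dy|=1.0353
    cross y-line → (3,4), t=0.4452
    cross y-line → (3,3), t=1.4804
    cross x-line → (2,3), t=1.7773
    cross y-line → (2,2), t=2.5157
    cross y-line → (2,1), t=3.5510
    cross y-line → (2,0), t=4.5863 (wall)
  → r_1 = 4.5863
beam 2: φ=0°, α=300°
  d=(0.5000,-0.8660)  start (3,5)  tX=1.0800 tY=0.4965  stride 1/|dx|=2.0000 1/|dy|=1.1547
    cross y-line → (3,4), t=0.4965
    cross x-line → (4,4), t=1.0800
    cross y-line → (4,3), t=1.6512
    cross y-line → (4,2), t=2.8059
    cross x-line → (5,2), t=3.0800
    cross y-line → (5,1), t=3.9606
    cross x-line → (6,1), t=5.0800 (wall)
  → r_2 = 5.0800
beam 3: φ=45°, α=345°
  d=(0.9659,-0.2588)  start (3,5)  tX=0.5590 tY=1.6614  stride 1/|dx|=1.0353 1/|dy|=3.8637
    cross x-line → (4,5), t=0.5590
    cross x-line → (5,5), t=1.5943
    cross y-line → (5,4), t=1.6614
    cross x-line → (6,4), t=2.6296 (wall)
  → r_3 = 2.6296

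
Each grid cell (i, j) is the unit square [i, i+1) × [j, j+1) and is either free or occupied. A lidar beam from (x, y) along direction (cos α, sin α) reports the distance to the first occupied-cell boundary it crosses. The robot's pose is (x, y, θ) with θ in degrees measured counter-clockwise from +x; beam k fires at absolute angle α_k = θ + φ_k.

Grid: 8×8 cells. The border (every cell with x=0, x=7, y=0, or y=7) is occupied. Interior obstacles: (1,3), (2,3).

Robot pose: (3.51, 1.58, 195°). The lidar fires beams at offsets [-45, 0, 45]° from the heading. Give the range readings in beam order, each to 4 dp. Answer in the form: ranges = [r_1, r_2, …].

beam 1: φ=-45°, α=150°
  direction (-0.8660, 0.5000); cell (3,1); t to first gridline: x 0.5889, y 0.8400 (then +1.1547 / +2.0000)
    (2,1) via x @ 0.5889
    (2,2) via y @ 0.8400
    (1,2) via x @ 1.7436
    (1,3) via y @ 2.8400  # hit
  → r_1 = 2.8400
beam 2: φ=0°, α=195°
  direction (-0.9659, -0.2588); cell (3,1); t to first gridline: x 0.5280, y 2.2409 (then +1.0353 / +3.8637)
    (2,1) via x @ 0.5280
    (1,1) via x @ 1.5633
    (1,0) via y @ 2.2409  # hit
  → r_2 = 2.2409
beam 3: φ=45°, α=240°
  direction (-0.5000, -0.8660); cell (3,1); t to first gridline: x 1.0200, y 0.6697 (then +2.0000 / +1.1547)
    (3,0) via y @ 0.6697  # hit
  → r_3 = 0.6697

ranges = [2.8400, 2.2409, 0.6697]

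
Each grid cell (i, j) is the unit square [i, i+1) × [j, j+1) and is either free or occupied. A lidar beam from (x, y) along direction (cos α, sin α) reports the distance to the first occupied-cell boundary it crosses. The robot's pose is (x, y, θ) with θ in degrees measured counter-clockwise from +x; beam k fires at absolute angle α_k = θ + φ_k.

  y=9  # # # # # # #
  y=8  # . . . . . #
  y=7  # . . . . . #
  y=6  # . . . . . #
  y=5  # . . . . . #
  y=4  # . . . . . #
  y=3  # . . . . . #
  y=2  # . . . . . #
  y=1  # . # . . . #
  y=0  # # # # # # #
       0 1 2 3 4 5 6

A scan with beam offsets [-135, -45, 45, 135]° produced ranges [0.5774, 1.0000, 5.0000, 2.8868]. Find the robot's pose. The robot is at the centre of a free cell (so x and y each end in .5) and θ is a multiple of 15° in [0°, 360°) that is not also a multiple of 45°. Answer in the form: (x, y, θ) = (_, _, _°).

(x, y, θ) = (3.5, 8.5, 195°)

The pose lattice has 39·16 = 624 candidates. Test each by forward raycasting.
  (2.5, 4.5, 345°): beam 1 = 1.7321 ≠ 0.5774 ✗
  (3.5, 3.5, 165°): beam 1 = 2.8868 ≠ 0.5774 ✗
  (2.5, 4.5, 195°): beam 1 = 5.1962 ≠ 0.5774 ✗
  (2.5, 3.5, 120°): beam 1 = 3.6235 ≠ 0.5774 ✗
  …
  (3.5, 8.5, 195°): r_1=0.5774, r_2=1.0000, r_3=5.0000, r_4=2.8868 — all match ✓
Only this pose fits every beam.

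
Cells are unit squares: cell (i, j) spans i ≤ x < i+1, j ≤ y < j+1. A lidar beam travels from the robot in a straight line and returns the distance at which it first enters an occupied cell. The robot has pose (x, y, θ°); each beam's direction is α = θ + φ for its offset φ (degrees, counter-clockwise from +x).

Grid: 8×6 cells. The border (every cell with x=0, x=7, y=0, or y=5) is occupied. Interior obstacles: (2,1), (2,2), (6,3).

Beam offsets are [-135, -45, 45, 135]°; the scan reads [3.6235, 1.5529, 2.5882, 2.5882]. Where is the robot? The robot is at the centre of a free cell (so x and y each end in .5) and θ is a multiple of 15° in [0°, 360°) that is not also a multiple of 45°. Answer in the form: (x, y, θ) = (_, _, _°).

The pose lattice has 21·16 = 336 candidates. Test each by forward raycasting.
  (3.5, 3.5, 345°): beam 1 = 1.0000 ≠ 3.6235 ✗
  (2.5, 3.5, 330°): beam 1 = 1.5529 ≠ 3.6235 ✗
  (2.5, 3.5, 75°): beam 1 = 0.5774 ≠ 3.6235 ✗
  (1.5, 2.5, 105°): beam 1 = 0.5774 ≠ 3.6235 ✗
  (4.5, 4.5, 120°): beam 1 = 1.9319 ≠ 3.6235 ✗
  …
  (3.5, 3.5, 150°): r_1=3.6235, r_2=1.5529, r_3=2.5882, r_4=2.5882 — all match ✓
Only this pose fits every beam.

(x, y, θ) = (3.5, 3.5, 150°)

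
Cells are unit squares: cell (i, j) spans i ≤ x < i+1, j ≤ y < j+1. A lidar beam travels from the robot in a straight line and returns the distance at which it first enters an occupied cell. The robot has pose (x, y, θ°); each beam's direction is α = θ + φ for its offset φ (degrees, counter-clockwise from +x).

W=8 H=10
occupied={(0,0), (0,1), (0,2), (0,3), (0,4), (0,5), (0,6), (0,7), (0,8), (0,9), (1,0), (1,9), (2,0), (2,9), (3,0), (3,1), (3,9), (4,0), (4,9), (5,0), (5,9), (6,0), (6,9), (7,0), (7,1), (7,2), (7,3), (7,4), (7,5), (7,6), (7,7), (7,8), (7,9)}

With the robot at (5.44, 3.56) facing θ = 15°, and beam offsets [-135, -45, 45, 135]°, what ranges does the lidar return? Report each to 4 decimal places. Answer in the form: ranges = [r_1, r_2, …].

beam 1: φ=-135°, α=240°
  d=(-0.5000,-0.8660)  start (5,3)  tX=0.8800 tY=0.6466  stride 1/|dx|=2.0000 1/|dy|=1.1547
    cross y-line → (5,2), t=0.6466
    cross x-line → (4,2), t=0.8800
    cross y-line → (4,1), t=1.8013
    cross x-line → (3,1), t=2.8800 (wall)
  → r_1 = 2.8800
beam 2: φ=-45°, α=330°
  d=(0.8660,-0.5000)  start (5,3)  tX=0.6466 tY=1.1200  stride 1/|dx|=1.1547 1/|dy|=2.0000
    cross x-line → (6,3), t=0.6466
    cross y-line → (6,2), t=1.1200
    cross x-line → (7,2), t=1.8013 (wall)
  → r_2 = 1.8013
beam 3: φ=45°, α=60°
  d=(0.5000,0.8660)  start (5,3)  tX=1.1200 tY=0.5081  stride 1/|dx|=2.0000 1/|dy|=1.1547
    cross y-line → (5,4), t=0.5081
    cross x-line → (6,4), t=1.1200
    cross y-line → (6,5), t=1.6628
    cross y-line → (6,6), t=2.8175
    cross x-line → (7,6), t=3.1200 (wall)
  → r_3 = 3.1200
beam 4: φ=135°, α=150°
  d=(-0.8660,0.5000)  start (5,3)  tX=0.5081 tY=0.8800  stride 1/|dx|=1.1547 1/|dy|=2.0000
    cross x-line → (4,3), t=0.5081
    cross y-line → (4,4), t=0.8800
    cross x-line → (3,4), t=1.6628
    cross x-line → (2,4), t=2.8175
    cross y-line → (2,5), t=2.8800
    cross x-line → (1,5), t=3.9722
    cross y-line → (1,6), t=4.8800
    cross x-line → (0,6), t=5.1269 (wall)
  → r_4 = 5.1269

ranges = [2.8800, 1.8013, 3.1200, 5.1269]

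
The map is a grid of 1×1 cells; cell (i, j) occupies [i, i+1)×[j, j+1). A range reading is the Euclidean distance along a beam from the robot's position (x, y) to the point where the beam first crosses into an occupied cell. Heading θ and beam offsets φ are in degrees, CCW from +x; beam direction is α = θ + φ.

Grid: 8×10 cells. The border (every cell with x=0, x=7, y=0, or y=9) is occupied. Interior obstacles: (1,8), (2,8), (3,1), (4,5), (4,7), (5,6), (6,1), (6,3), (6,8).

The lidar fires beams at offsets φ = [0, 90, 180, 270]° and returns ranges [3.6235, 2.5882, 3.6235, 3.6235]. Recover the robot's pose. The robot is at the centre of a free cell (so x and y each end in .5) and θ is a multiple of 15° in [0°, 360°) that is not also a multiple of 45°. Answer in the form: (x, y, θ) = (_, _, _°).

The pose lattice has 39·16 = 624 candidates. Test each by forward raycasting.
  (6.5, 5.5, 15°): beam 1 = 0.5176 ≠ 3.6235 ✗
  (2.5, 3.5, 150°): beam 1 = 1.7321 ≠ 3.6235 ✗
  (3.5, 4.5, 150°): beam 1 = 2.8868 ≠ 3.6235 ✗
  …
  (3.5, 4.5, 105°): r_1=3.6235, r_2=2.5882, r_3=3.6235, r_4=3.6235 — all match ✓
No second candidate reproduces the full scan.

(x, y, θ) = (3.5, 4.5, 105°)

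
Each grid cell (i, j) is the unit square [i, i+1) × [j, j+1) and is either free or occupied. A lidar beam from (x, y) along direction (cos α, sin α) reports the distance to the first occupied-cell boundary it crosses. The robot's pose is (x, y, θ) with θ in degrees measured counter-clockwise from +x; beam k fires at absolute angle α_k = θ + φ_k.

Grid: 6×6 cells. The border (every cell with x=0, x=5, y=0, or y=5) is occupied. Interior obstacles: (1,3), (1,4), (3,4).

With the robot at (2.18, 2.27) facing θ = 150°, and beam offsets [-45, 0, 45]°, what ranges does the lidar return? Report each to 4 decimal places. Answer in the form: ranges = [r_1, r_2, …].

ranges = [0.7558, 1.3625, 1.2216]

beam 1: φ=-45°, α=105°
  dir = (cos 105°, sin 105°) = (-0.2588, 0.9659); from cell (2,2)
  next x-line at t=0.6955, next y-line at t=0.7558; Δt_x=3.8637, Δt_y=1.0353
    x: enter (1,2) at t=0.6955
    y: enter (1,3) at t=0.7558 ← occupied
  → r_1 = 0.7558
beam 2: φ=0°, α=150°
  dir = (cos 150°, sin 150°) = (-0.8660, 0.5000); from cell (2,2)
  next x-line at t=0.2078, next y-line at t=1.4600; Δt_x=1.1547, Δt_y=2.0000
    x: enter (1,2) at t=0.2078
    x: enter (0,2) at t=1.3625 ← occupied
  → r_2 = 1.3625
beam 3: φ=45°, α=195°
  dir = (cos 195°, sin 195°) = (-0.9659, -0.2588); from cell (2,2)
  next x-line at t=0.1863, next y-line at t=1.0432; Δt_x=1.0353, Δt_y=3.8637
    x: enter (1,2) at t=0.1863
    y: enter (1,1) at t=1.0432
    x: enter (0,1) at t=1.2216 ← occupied
  → r_3 = 1.2216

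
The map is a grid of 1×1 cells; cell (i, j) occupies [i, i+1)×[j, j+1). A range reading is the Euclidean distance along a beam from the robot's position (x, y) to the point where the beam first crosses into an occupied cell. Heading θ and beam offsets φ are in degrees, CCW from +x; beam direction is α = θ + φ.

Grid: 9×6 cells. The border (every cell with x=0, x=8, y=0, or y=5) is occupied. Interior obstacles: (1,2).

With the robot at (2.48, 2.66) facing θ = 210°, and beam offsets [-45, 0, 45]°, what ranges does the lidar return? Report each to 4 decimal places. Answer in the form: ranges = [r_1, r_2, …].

ranges = [0.4969, 0.5543, 1.7186]

beam 1: φ=-45°, α=165°
  d=(-0.9659,0.2588)  start (2,2)  tX=0.4969 tY=1.3137  stride 1/|dx|=1.0353 1/|dy|=3.8637
    cross x-line → (1,2), t=0.4969 (wall)
  → r_1 = 0.4969
beam 2: φ=0°, α=210°
  d=(-0.8660,-0.5000)  start (2,2)  tX=0.5543 tY=1.3200  stride 1/|dx|=1.1547 1/|dy|=2.0000
    cross x-line → (1,2), t=0.5543 (wall)
  → r_2 = 0.5543
beam 3: φ=45°, α=255°
  d=(-0.2588,-0.9659)  start (2,2)  tX=1.8546 tY=0.6833  stride 1/|dx|=3.8637 1/|dy|=1.0353
    cross y-line → (2,1), t=0.6833
    cross y-line → (2,0), t=1.7186 (wall)
  → r_3 = 1.7186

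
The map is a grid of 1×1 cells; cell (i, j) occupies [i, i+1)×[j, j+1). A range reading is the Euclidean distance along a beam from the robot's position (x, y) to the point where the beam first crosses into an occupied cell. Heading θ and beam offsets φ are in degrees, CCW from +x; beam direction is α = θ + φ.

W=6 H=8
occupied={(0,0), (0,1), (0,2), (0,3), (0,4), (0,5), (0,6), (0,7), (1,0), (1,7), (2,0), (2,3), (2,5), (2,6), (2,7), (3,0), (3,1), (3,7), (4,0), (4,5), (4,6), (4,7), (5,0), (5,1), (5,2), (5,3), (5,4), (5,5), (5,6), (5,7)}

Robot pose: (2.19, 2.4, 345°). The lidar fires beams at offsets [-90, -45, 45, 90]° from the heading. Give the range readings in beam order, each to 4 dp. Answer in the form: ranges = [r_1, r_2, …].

ranges = [1.4494, 1.6166, 3.2447, 0.6212]

beam 1: φ=-90°, α=255°
  direction (-0.2588, -0.9659); cell (2,2); t to first gridline: x 0.7341, y 0.4141 (then +3.8637 / +1.0353)
    (2,1) via y @ 0.4141
    (1,1) via x @ 0.7341
    (1,0) via y @ 1.4494  # hit
  → r_1 = 1.4494
beam 2: φ=-45°, α=300°
  direction (0.5000, -0.8660); cell (2,2); t to first gridline: x 1.6200, y 0.4619 (then +2.0000 / +1.1547)
    (2,1) via y @ 0.4619
    (2,0) via y @ 1.6166  # hit
  → r_2 = 1.6166
beam 3: φ=45°, α=30°
  direction (0.8660, 0.5000); cell (2,2); t to first gridline: x 0.9353, y 1.2000 (then +1.1547 / +2.0000)
    (3,2) via x @ 0.9353
    (3,3) via y @ 1.2000
    (4,3) via x @ 2.0900
    (4,4) via y @ 3.2000
    (5,4) via x @ 3.2447  # hit
  → r_3 = 3.2447
beam 4: φ=90°, α=75°
  direction (0.2588, 0.9659); cell (2,2); t to first gridline: x 3.1296, y 0.6212 (then +3.8637 / +1.0353)
    (2,3) via y @ 0.6212  # hit
  → r_4 = 0.6212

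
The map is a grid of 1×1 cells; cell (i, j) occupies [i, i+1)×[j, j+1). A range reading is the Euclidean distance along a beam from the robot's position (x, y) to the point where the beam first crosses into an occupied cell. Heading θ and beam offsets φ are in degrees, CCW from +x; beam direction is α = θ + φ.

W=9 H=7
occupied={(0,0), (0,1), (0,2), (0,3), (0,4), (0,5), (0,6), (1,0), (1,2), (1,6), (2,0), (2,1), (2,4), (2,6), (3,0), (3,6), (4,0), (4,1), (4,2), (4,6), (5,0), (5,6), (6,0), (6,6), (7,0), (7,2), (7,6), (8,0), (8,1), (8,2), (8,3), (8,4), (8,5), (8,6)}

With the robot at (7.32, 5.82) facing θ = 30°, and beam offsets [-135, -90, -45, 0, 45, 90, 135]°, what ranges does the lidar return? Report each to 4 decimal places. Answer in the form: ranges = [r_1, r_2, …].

ranges = [4.9900, 1.3600, 0.7040, 0.3600, 0.1863, 0.2078, 0.6955]

beam 1: φ=-135°, α=255°
  direction (-0.2588, -0.9659); cell (7,5); t to first gridline: x 1.2364, y 0.8489 (then +3.8637 / +1.0353)
    (7,4) via y @ 0.8489
    (6,4) via x @ 1.2364
    (6,3) via y @ 1.8842
    (6,2) via y @ 2.9195
    (6,1) via y @ 3.9548
    (6,0) via y @ 4.9900  # hit
  → r_1 = 4.9900
beam 2: φ=-90°, α=300°
  direction (0.5000, -0.8660); cell (7,5); t to first gridline: x 1.3600, y 0.9469 (then +2.0000 / +1.1547)
    (7,4) via y @ 0.9469
    (8,4) via x @ 1.3600  # hit
  → r_2 = 1.3600
beam 3: φ=-45°, α=345°
  direction (0.9659, -0.2588); cell (7,5); t to first gridline: x 0.7040, y 3.1682 (then +1.0353 / +3.8637)
    (8,5) via x @ 0.7040  # hit
  → r_3 = 0.7040
beam 4: φ=0°, α=30°
  direction (0.8660, 0.5000); cell (7,5); t to first gridline: x 0.7852, y 0.3600 (then +1.1547 / +2.0000)
    (7,6) via y @ 0.3600  # hit
  → r_4 = 0.3600
beam 5: φ=45°, α=75°
  direction (0.2588, 0.9659); cell (7,5); t to first gridline: x 2.6273, y 0.1863 (then +3.8637 / +1.0353)
    (7,6) via y @ 0.1863  # hit
  → r_5 = 0.1863
beam 6: φ=90°, α=120°
  direction (-0.5000, 0.8660); cell (7,5); t to first gridline: x 0.6400, y 0.2078 (then +2.0000 / +1.1547)
    (7,6) via y @ 0.2078  # hit
  → r_6 = 0.2078
beam 7: φ=135°, α=165°
  direction (-0.9659, 0.2588); cell (7,5); t to first gridline: x 0.3313, y 0.6955 (then +1.0353 / +3.8637)
    (6,5) via x @ 0.3313
    (6,6) via y @ 0.6955  # hit
  → r_7 = 0.6955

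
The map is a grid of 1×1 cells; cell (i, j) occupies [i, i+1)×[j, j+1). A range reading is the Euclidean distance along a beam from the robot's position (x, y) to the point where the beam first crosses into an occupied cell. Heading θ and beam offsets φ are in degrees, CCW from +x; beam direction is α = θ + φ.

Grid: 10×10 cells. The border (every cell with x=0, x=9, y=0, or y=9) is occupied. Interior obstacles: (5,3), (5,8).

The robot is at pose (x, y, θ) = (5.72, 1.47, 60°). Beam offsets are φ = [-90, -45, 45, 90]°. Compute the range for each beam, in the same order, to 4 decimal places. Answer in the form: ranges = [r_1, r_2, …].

beam 1: φ=-90°, α=330°
  d=(0.8660,-0.5000)  start (5,1)  tX=0.3233 tY=0.9400  stride 1/|dx|=1.1547 1/|dy|=2.0000
    cross x-line → (6,1), t=0.3233
    cross y-line → (6,0), t=0.9400 (wall)
  → r_1 = 0.9400
beam 2: φ=-45°, α=15°
  d=(0.9659,0.2588)  start (5,1)  tX=0.2899 tY=2.0478  stride 1/|dx|=1.0353 1/|dy|=3.8637
    cross x-line → (6,1), t=0.2899
    cross x-line → (7,1), t=1.3252
    cross y-line → (7,2), t=2.0478
    cross x-line → (8,2), t=2.3604
    cross x-line → (9,2), t=3.3957 (wall)
  → r_2 = 3.3957
beam 3: φ=45°, α=105°
  d=(-0.2588,0.9659)  start (5,1)  tX=2.7819 tY=0.5487  stride 1/|dx|=3.8637 1/|dy|=1.0353
    cross y-line → (5,2), t=0.5487
    cross y-line → (5,3), t=1.5840 (wall)
  → r_3 = 1.5840
beam 4: φ=90°, α=150°
  d=(-0.8660,0.5000)  start (5,1)  tX=0.8314 tY=1.0600  stride 1/|dx|=1.1547 1/|dy|=2.0000
    cross x-line → (4,1), t=0.8314
    cross y-line → (4,2), t=1.0600
    cross x-line → (3,2), t=1.9861
    cross y-line → (3,3), t=3.0600
    cross x-line → (2,3), t=3.1408
    cross x-line → (1,3), t=4.2955
    cross y-line → (1,4), t=5.0600
    cross x-line → (0,4), t=5.4502 (wall)
  → r_4 = 5.4502

ranges = [0.9400, 3.3957, 1.5840, 5.4502]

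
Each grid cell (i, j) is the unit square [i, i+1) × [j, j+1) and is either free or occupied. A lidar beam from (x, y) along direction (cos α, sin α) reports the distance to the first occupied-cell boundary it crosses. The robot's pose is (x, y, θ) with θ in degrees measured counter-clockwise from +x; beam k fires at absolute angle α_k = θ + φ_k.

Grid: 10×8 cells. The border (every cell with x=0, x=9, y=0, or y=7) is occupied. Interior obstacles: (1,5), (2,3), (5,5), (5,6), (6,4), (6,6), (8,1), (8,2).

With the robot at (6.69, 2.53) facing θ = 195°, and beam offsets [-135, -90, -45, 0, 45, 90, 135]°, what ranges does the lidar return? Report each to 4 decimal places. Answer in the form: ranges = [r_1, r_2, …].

ranges = [4.6200, 1.5219, 5.4155, 5.8907, 1.7667, 1.5840, 1.5127]

beam 1: φ=-135°, α=60°
  dir = (cos 60°, sin 60°) = (0.5000, 0.8660); from cell (6,2)
  next x-line at t=0.6200, next y-line at t=0.5427; Δt_x=2.0000, Δt_y=1.1547
    y: enter (6,3) at t=0.5427
    x: enter (7,3) at t=0.6200
    y: enter (7,4) at t=1.6974
    x: enter (8,4) at t=2.6200
    y: enter (8,5) at t=2.8521
    y: enter (8,6) at t=4.0068
    x: enter (9,6) at t=4.6200 ← occupied
  → r_1 = 4.6200
beam 2: φ=-90°, α=105°
  dir = (cos 105°, sin 105°) = (-0.2588, 0.9659); from cell (6,2)
  next x-line at t=2.6660, next y-line at t=0.4866; Δt_x=3.8637, Δt_y=1.0353
    y: enter (6,3) at t=0.4866
    y: enter (6,4) at t=1.5219 ← occupied
  → r_2 = 1.5219
beam 3: φ=-45°, α=150°
  dir = (cos 150°, sin 150°) = (-0.8660, 0.5000); from cell (6,2)
  next x-line at t=0.7967, next y-line at t=0.9400; Δt_x=1.1547, Δt_y=2.0000
    x: enter (5,2) at t=0.7967
    y: enter (5,3) at t=0.9400
    x: enter (4,3) at t=1.9514
    y: enter (4,4) at t=2.9400
    x: enter (3,4) at t=3.1061
    x: enter (2,4) at t=4.2608
    y: enter (2,5) at t=4.9400
    x: enter (1,5) at t=5.4155 ← occupied
  → r_3 = 5.4155
beam 4: φ=0°, α=195°
  dir = (cos 195°, sin 195°) = (-0.9659, -0.2588); from cell (6,2)
  next x-line at t=0.7143, next y-line at t=2.0478; Δt_x=1.0353, Δt_y=3.8637
    x: enter (5,2) at t=0.7143
    x: enter (4,2) at t=1.7496
    y: enter (4,1) at t=2.0478
    x: enter (3,1) at t=2.7849
    x: enter (2,1) at t=3.8202
    x: enter (1,1) at t=4.8554
    x: enter (0,1) at t=5.8907 ← occupied
  → r_4 = 5.8907
beam 5: φ=45°, α=240°
  dir = (cos 240°, sin 240°) = (-0.5000, -0.8660); from cell (6,2)
  next x-line at t=1.3800, next y-line at t=0.6120; Δt_x=2.0000, Δt_y=1.1547
    y: enter (6,1) at t=0.6120
    x: enter (5,1) at t=1.3800
    y: enter (5,0) at t=1.7667 ← occupied
  → r_5 = 1.7667
beam 6: φ=90°, α=285°
  dir = (cos 285°, sin 285°) = (0.2588, -0.9659); from cell (6,2)
  next x-line at t=1.1977, next y-line at t=0.5487; Δt_x=3.8637, Δt_y=1.0353
    y: enter (6,1) at t=0.5487
    x: enter (7,1) at t=1.1977
    y: enter (7,0) at t=1.5840 ← occupied
  → r_6 = 1.5840
beam 7: φ=135°, α=330°
  dir = (cos 330°, sin 330°) = (0.8660, -0.5000); from cell (6,2)
  next x-line at t=0.3580, next y-line at t=1.0600; Δt_x=1.1547, Δt_y=2.0000
    x: enter (7,2) at t=0.3580
    y: enter (7,1) at t=1.0600
    x: enter (8,1) at t=1.5127 ← occupied
  → r_7 = 1.5127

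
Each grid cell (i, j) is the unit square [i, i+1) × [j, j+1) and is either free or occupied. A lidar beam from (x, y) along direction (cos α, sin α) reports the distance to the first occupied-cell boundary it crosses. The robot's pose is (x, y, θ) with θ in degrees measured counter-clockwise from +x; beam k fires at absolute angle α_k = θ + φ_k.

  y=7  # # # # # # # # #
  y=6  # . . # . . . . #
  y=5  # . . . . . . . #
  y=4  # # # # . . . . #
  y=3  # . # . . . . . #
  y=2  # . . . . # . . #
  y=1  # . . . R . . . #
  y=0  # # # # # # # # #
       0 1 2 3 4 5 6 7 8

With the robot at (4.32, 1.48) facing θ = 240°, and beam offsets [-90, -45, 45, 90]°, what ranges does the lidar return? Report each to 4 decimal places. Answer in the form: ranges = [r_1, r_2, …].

beam 1: φ=-90°, α=150°
  cosα=-0.8660 sinα=0.5000 | (4,1) | tMaxX 0.3695 tMaxY 1.0400 | tΔX 1.1547 tΔY 2.0000
    t=0.3695 [x] (3,1)
    t=1.0400 [y] (3,2)
    t=1.5242 [x] (2,2)
    t=2.6789 [x] (1,2)
    t=3.0400 [y] (1,3)
    t=3.8336 [x] (0,3) — stop
  → r_1 = 3.8336
beam 2: φ=-45°, α=195°
  cosα=-0.9659 sinα=-0.2588 | (4,1) | tMaxX 0.3313 tMaxY 1.8546 | tΔX 1.0353 tΔY 3.8637
    t=0.3313 [x] (3,1)
    t=1.3666 [x] (2,1)
    t=1.8546 [y] (2,0) — stop
  → r_2 = 1.8546
beam 3: φ=45°, α=285°
  cosα=0.2588 sinα=-0.9659 | (4,1) | tMaxX 2.6273 tMaxY 0.4969 | tΔX 3.8637 tΔY 1.0353
    t=0.4969 [y] (4,0) — stop
  → r_3 = 0.4969
beam 4: φ=90°, α=330°
  cosα=0.8660 sinα=-0.5000 | (4,1) | tMaxX 0.7852 tMaxY 0.9600 | tΔX 1.1547 tΔY 2.0000
    t=0.7852 [x] (5,1)
    t=0.9600 [y] (5,0) — stop
  → r_4 = 0.9600

ranges = [3.8336, 1.8546, 0.4969, 0.9600]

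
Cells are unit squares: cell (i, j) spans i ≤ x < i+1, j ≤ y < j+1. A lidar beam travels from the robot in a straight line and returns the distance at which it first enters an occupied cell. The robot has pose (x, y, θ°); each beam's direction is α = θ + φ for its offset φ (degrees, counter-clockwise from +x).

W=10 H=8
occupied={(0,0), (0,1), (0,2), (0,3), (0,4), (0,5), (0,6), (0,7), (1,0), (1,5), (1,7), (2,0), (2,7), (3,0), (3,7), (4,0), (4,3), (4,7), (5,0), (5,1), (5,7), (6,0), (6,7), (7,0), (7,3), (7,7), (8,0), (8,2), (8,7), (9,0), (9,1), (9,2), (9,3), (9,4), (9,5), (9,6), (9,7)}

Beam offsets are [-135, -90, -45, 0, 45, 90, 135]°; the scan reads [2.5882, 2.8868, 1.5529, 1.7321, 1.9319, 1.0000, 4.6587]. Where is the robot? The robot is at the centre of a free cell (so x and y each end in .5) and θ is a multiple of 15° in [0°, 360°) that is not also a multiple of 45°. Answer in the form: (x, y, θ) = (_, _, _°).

(x, y, θ) = (3.5, 2.5, 300°)

Enumerate (i+0.5, j+0.5, θ) over the 43 free cells and 16 admissible headings. For each, cast all 7 beams and compare to the given ranges.
  (6.5, 6.5, 345°): beam 1 = 6.3509 ≠ 2.5882 ✗
  (7.5, 4.5, 240°): beam 2 = 5.0000 ≠ 2.8868 ✗
  (1.5, 4.5, 30°): beam 1 = 1.9319 ≠ 2.5882 ✗
  …
  (3.5, 2.5, 300°): r_1=2.5882, r_2=2.8868, r_3=1.5529, r_4=1.7321, r_5=1.9319, r_6=1.0000, r_7=4.6587 — all match ✓
Unique over the lattice → pose = (3.5, 2.5, 300°).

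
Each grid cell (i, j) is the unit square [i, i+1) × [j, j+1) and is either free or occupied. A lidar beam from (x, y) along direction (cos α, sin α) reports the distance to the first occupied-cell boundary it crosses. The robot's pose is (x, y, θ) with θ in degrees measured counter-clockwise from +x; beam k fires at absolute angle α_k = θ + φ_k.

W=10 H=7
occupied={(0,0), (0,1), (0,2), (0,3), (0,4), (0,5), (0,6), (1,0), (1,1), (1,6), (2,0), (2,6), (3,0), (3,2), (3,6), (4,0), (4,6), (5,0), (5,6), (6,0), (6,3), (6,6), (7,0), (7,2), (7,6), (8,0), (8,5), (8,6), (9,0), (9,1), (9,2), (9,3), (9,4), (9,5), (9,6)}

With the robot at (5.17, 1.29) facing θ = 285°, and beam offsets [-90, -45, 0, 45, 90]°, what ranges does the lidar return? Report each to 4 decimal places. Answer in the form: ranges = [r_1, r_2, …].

beam 1: φ=-90°, α=195°
  direction (-0.9659, -0.2588); cell (5,1); t to first gridline: x 0.1760, y 1.1205 (then +1.0353 / +3.8637)
    (4,1) via x @ 0.1760
    (4,0) via y @ 1.1205  # hit
  → r_1 = 1.1205
beam 2: φ=-45°, α=240°
  direction (-0.5000, -0.8660); cell (5,1); t to first gridline: x 0.3400, y 0.3349 (then +2.0000 / +1.1547)
    (5,0) via y @ 0.3349  # hit
  → r_2 = 0.3349
beam 3: φ=0°, α=285°
  direction (0.2588, -0.9659); cell (5,1); t to first gridline: x 3.2069, y 0.3002 (then +3.8637 / +1.0353)
    (5,0) via y @ 0.3002  # hit
  → r_3 = 0.3002
beam 4: φ=45°, α=330°
  direction (0.8660, -0.5000); cell (5,1); t to first gridline: x 0.9584, y 0.5800 (then +1.1547 / +2.0000)
    (5,0) via y @ 0.5800  # hit
  → r_4 = 0.5800
beam 5: φ=90°, α=15°
  direction (0.9659, 0.2588); cell (5,1); t to first gridline: x 0.8593, y 2.7432 (then +1.0353 / +3.8637)
    (6,1) via x @ 0.8593
    (7,1) via x @ 1.8946
    (7,2) via y @ 2.7432  # hit
  → r_5 = 2.7432

ranges = [1.1205, 0.3349, 0.3002, 0.5800, 2.7432]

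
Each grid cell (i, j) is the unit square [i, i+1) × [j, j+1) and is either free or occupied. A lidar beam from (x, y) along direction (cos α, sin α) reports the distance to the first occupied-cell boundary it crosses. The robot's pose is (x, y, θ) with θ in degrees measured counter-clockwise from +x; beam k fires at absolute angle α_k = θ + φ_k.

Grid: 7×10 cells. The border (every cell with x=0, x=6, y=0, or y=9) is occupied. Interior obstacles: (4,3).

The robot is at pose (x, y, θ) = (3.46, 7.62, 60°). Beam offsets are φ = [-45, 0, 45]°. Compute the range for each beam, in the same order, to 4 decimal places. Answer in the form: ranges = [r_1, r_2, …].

beam 1: φ=-45°, α=15°
  direction (0.9659, 0.2588); cell (3,7); t to first gridline: x 0.5590, y 1.4682 (then +1.0353 / +3.8637)
    (4,7) via x @ 0.5590
    (4,8) via y @ 1.4682
    (5,8) via x @ 1.5943
    (6,8) via x @ 2.6296  # hit
  → r_1 = 2.6296
beam 2: φ=0°, α=60°
  direction (0.5000, 0.8660); cell (3,7); t to first gridline: x 1.0800, y 0.4388 (then +2.0000 / +1.1547)
    (3,8) via y @ 0.4388
    (4,8) via x @ 1.0800
    (4,9) via y @ 1.5935  # hit
  → r_2 = 1.5935
beam 3: φ=45°, α=105°
  direction (-0.2588, 0.9659); cell (3,7); t to first gridline: x 1.7773, y 0.3934 (then +3.8637 / +1.0353)
    (3,8) via y @ 0.3934
    (3,9) via y @ 1.4287  # hit
  → r_3 = 1.4287

ranges = [2.6296, 1.5935, 1.4287]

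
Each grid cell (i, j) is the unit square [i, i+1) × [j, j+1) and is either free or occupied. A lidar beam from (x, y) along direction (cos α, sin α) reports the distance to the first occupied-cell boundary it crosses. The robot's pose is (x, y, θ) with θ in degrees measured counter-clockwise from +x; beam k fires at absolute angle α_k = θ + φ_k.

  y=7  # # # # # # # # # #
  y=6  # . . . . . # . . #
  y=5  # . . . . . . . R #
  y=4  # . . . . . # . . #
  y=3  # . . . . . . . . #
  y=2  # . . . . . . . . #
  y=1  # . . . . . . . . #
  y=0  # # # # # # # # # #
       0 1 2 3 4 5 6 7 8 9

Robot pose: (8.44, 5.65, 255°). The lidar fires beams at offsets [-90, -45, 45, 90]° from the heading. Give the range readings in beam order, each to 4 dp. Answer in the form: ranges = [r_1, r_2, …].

beam 1: φ=-90°, α=165°
  dir = (cos 165°, sin 165°) = (-0.9659, 0.2588); from cell (8,5)
  next x-line at t=0.4555, next y-line at t=1.3523; Δt_x=1.0353, Δt_y=3.8637
    x: enter (7,5) at t=0.4555
    y: enter (7,6) at t=1.3523
    x: enter (6,6) at t=1.4908 ← occupied
  → r_1 = 1.4908
beam 2: φ=-45°, α=210°
  dir = (cos 210°, sin 210°) = (-0.8660, -0.5000); from cell (8,5)
  next x-line at t=0.5081, next y-line at t=1.3000; Δt_x=1.1547, Δt_y=2.0000
    x: enter (7,5) at t=0.5081
    y: enter (7,4) at t=1.3000
    x: enter (6,4) at t=1.6628 ← occupied
  → r_2 = 1.6628
beam 3: φ=45°, α=300°
  dir = (cos 300°, sin 300°) = (0.5000, -0.8660); from cell (8,5)
  next x-line at t=1.1200, next y-line at t=0.7506; Δt_x=2.0000, Δt_y=1.1547
    y: enter (8,4) at t=0.7506
    x: enter (9,4) at t=1.1200 ← occupied
  → r_3 = 1.1200
beam 4: φ=90°, α=345°
  dir = (cos 345°, sin 345°) = (0.9659, -0.2588); from cell (8,5)
  next x-line at t=0.5798, next y-line at t=2.5114; Δt_x=1.0353, Δt_y=3.8637
    x: enter (9,5) at t=0.5798 ← occupied
  → r_4 = 0.5798

ranges = [1.4908, 1.6628, 1.1200, 0.5798]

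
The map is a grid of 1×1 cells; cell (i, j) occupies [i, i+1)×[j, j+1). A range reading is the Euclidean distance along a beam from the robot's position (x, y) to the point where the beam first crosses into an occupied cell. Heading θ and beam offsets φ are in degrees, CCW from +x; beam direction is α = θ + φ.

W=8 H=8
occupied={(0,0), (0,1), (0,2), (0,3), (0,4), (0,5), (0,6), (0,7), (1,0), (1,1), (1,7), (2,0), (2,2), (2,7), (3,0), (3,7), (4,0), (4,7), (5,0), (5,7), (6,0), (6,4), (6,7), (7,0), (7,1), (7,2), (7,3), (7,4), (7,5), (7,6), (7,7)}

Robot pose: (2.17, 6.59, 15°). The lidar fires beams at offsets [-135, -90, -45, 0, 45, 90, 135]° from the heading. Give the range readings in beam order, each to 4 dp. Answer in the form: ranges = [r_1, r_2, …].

beam 1: φ=-135°, α=240°
  cosα=-0.5000 sinα=-0.8660 | (2,6) | tMaxX 0.3400 tMaxY 0.6813 | tΔX 2.0000 tΔY 1.1547
    t=0.3400 [x] (1,6)
    t=0.6813 [y] (1,5)
    t=1.8360 [y] (1,4)
    t=2.3400 [x] (0,4) — stop
  → r_1 = 2.3400
beam 2: φ=-90°, α=285°
  cosα=0.2588 sinα=-0.9659 | (2,6) | tMaxX 3.2069 tMaxY 0.6108 | tΔX 3.8637 tΔY 1.0353
    t=0.6108 [y] (2,5)
    t=1.6461 [y] (2,4)
    t=2.6814 [y] (2,3)
    t=3.2069 [x] (3,3)
    t=3.7166 [y] (3,2)
    t=4.7519 [y] (3,1)
    t=5.7872 [y] (3,0) — stop
  → r_2 = 5.7872
beam 3: φ=-45°, α=330°
  cosα=0.8660 sinα=-0.5000 | (2,6) | tMaxX 0.9584 tMaxY 1.1800 | tΔX 1.1547 tΔY 2.0000
    t=0.9584 [x] (3,6)
    t=1.1800 [y] (3,5)
    t=2.1131 [x] (4,5)
    t=3.1800 [y] (4,4)
    t=3.2678 [x] (5,4)
    t=4.4225 [x] (6,4) — stop
  → r_3 = 4.4225
beam 4: φ=0°, α=15°
  cosα=0.9659 sinα=0.2588 | (2,6) | tMaxX 0.8593 tMaxY 1.5841 | tΔX 1.0353 tΔY 3.8637
    t=0.8593 [x] (3,6)
    t=1.5841 [y] (3,7) — stop
  → r_4 = 1.5841
beam 5: φ=45°, α=60°
  cosα=0.5000 sinα=0.8660 | (2,6) | tMaxX 1.6600 tMaxY 0.4734 | tΔX 2.0000 tΔY 1.1547
    t=0.4734 [y] (2,7) — stop
  → r_5 = 0.4734
beam 6: φ=90°, α=105°
  cosα=-0.2588 sinα=0.9659 | (2,6) | tMaxX 0.6568 tMaxY 0.4245 | tΔX 3.8637 tΔY 1.0353
    t=0.4245 [y] (2,7) — stop
  → r_6 = 0.4245
beam 7: φ=135°, α=150°
  cosα=-0.8660 sinα=0.5000 | (2,6) | tMaxX 0.1963 tMaxY 0.8200 | tΔX 1.1547 tΔY 2.0000
    t=0.1963 [x] (1,6)
    t=0.8200 [y] (1,7) — stop
  → r_7 = 0.8200

ranges = [2.3400, 5.7872, 4.4225, 1.5841, 0.4734, 0.4245, 0.8200]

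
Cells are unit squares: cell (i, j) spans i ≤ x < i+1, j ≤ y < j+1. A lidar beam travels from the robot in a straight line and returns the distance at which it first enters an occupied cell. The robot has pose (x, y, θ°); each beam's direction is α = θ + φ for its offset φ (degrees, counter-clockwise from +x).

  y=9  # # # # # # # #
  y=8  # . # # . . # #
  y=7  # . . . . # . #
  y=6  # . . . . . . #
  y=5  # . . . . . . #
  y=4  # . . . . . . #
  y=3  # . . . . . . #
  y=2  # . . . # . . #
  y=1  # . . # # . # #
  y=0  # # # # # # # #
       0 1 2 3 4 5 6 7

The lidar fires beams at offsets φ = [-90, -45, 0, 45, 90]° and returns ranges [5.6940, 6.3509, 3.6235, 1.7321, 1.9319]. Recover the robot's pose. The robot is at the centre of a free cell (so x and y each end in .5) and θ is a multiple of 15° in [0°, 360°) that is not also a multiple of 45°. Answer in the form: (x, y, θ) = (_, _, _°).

(x, y, θ) = (1.5, 6.5, 15°)

The pose lattice has 40·16 = 640 candidates. Test each by forward raycasting.
  (3.5, 7.5, 60°): beam 1 = 4.0415 ≠ 5.6940 ✗
  (4.5, 5.5, 330°): beam 1 = 5.1962 ≠ 5.6940 ✗
  (2.5, 2.5, 345°): beam 1 = 1.5529 ≠ 5.6940 ✗
  …
  (1.5, 6.5, 15°): r_1=5.6940, r_2=6.3509, r_3=3.6235, r_4=1.7321, r_5=1.9319 — all match ✓
Unique over the lattice → pose = (1.5, 6.5, 15°).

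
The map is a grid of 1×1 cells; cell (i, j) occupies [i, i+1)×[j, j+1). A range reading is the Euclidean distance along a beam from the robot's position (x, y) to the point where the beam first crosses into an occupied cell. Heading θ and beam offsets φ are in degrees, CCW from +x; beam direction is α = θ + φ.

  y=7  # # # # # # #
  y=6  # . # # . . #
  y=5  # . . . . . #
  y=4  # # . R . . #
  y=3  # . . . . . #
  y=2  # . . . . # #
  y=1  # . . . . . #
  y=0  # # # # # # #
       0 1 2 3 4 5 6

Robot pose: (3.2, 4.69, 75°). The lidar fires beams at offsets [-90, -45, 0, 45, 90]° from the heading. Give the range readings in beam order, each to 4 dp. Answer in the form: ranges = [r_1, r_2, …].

beam 1: φ=-90°, α=345°
  direction (0.9659, -0.2588); cell (3,4); t to first gridline: x 0.8282, y 2.6660 (then +1.0353 / +3.8637)
    (4,4) via x @ 0.8282
    (5,4) via x @ 1.8635
    (5,3) via y @ 2.6660
    (6,3) via x @ 2.8988  # hit
  → r_1 = 2.8988
beam 2: φ=-45°, α=30°
  direction (0.8660, 0.5000); cell (3,4); t to first gridline: x 0.9238, y 0.6200 (then +1.1547 / +2.0000)
    (3,5) via y @ 0.6200
    (4,5) via x @ 0.9238
    (5,5) via x @ 2.0785
    (5,6) via y @ 2.6200
    (6,6) via x @ 3.2332  # hit
  → r_2 = 3.2332
beam 3: φ=0°, α=75°
  direction (0.2588, 0.9659); cell (3,4); t to first gridline: x 3.0910, y 0.3209 (then +3.8637 / +1.0353)
    (3,5) via y @ 0.3209
    (3,6) via y @ 1.3562  # hit
  → r_3 = 1.3562
beam 4: φ=45°, α=120°
  direction (-0.5000, 0.8660); cell (3,4); t to first gridline: x 0.4000, y 0.3580 (then +2.0000 / +1.1547)
    (3,5) via y @ 0.3580
    (2,5) via x @ 0.4000
    (2,6) via y @ 1.5127  # hit
  → r_4 = 1.5127
beam 5: φ=90°, α=165°
  direction (-0.9659, 0.2588); cell (3,4); t to first gridline: x 0.2071, y 1.1977 (then +1.0353 / +3.8637)
    (2,4) via x @ 0.2071
    (2,5) via y @ 1.1977
    (1,5) via x @ 1.2423
    (0,5) via x @ 2.2776  # hit
  → r_5 = 2.2776

ranges = [2.8988, 3.2332, 1.3562, 1.5127, 2.2776]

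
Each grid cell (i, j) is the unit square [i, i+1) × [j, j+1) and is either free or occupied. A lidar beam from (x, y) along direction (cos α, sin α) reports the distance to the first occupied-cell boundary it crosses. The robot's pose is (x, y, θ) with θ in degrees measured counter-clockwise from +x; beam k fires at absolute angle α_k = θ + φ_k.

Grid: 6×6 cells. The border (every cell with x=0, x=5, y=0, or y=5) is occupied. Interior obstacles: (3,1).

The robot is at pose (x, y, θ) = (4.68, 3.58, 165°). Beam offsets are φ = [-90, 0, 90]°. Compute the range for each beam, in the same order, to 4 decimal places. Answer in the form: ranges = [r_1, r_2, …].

beam 1: φ=-90°, α=75°
  d=(0.2588,0.9659)  start (4,3)  tX=1.2364 tY=0.4348  stride 1/|dx|=3.8637 1/|dy|=1.0353
    cross y-line → (4,4), t=0.4348
    cross x-line → (5,4), t=1.2364 (wall)
  → r_1 = 1.2364
beam 2: φ=0°, α=165°
  d=(-0.9659,0.2588)  start (4,3)  tX=0.7040 tY=1.6228  stride 1/|dx|=1.0353 1/|dy|=3.8637
    cross x-line → (3,3), t=0.7040
    cross y-line → (3,4), t=1.6228
    cross x-line → (2,4), t=1.7393
    cross x-line → (1,4), t=2.7745
    cross x-line → (0,4), t=3.8098 (wall)
  → r_2 = 3.8098
beam 3: φ=90°, α=255°
  d=(-0.2588,-0.9659)  start (4,3)  tX=2.6273 tY=0.6005  stride 1/|dx|=3.8637 1/|dy|=1.0353
    cross y-line → (4,2), t=0.6005
    cross y-line → (4,1), t=1.6357
    cross x-line → (3,1), t=2.6273 (wall)
  → r_3 = 2.6273

ranges = [1.2364, 3.8098, 2.6273]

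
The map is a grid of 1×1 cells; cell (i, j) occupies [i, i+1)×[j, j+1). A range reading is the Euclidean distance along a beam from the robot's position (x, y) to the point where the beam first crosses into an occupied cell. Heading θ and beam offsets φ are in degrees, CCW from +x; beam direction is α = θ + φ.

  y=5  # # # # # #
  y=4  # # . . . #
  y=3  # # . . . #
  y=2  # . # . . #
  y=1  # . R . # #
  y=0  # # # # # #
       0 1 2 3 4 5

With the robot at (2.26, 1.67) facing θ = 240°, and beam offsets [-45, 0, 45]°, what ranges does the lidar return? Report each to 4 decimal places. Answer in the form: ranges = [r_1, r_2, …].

beam 1: φ=-45°, α=195°
  cosα=-0.9659 sinα=-0.2588 | (2,1) | tMaxX 0.2692 tMaxY 2.5887 | tΔX 1.0353 tΔY 3.8637
    t=0.2692 [x] (1,1)
    t=1.3044 [x] (0,1) — stop
  → r_1 = 1.3044
beam 2: φ=0°, α=240°
  cosα=-0.5000 sinα=-0.8660 | (2,1) | tMaxX 0.5200 tMaxY 0.7736 | tΔX 2.0000 tΔY 1.1547
    t=0.5200 [x] (1,1)
    t=0.7736 [y] (1,0) — stop
  → r_2 = 0.7736
beam 3: φ=45°, α=285°
  cosα=0.2588 sinα=-0.9659 | (2,1) | tMaxX 2.8591 tMaxY 0.6936 | tΔX 3.8637 tΔY 1.0353
    t=0.6936 [y] (2,0) — stop
  → r_3 = 0.6936

ranges = [1.3044, 0.7736, 0.6936]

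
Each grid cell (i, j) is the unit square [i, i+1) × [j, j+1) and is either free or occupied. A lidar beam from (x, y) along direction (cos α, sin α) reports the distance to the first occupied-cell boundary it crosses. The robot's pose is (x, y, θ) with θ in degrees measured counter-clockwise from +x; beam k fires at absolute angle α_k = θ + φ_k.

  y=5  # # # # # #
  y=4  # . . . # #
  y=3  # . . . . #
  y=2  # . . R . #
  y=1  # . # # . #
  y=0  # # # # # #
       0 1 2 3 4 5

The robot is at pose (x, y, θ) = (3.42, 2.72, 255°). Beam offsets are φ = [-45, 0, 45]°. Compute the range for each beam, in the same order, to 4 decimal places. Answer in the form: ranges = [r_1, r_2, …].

ranges = [1.4400, 0.7454, 0.8314]

beam 1: φ=-45°, α=210°
  dir = (cos 210°, sin 210°) = (-0.8660, -0.5000); from cell (3,2)
  next x-line at t=0.4850, next y-line at t=1.4400; Δt_x=1.1547, Δt_y=2.0000
    x: enter (2,2) at t=0.4850
    y: enter (2,1) at t=1.4400 ← occupied
  → r_1 = 1.4400
beam 2: φ=0°, α=255°
  dir = (cos 255°, sin 255°) = (-0.2588, -0.9659); from cell (3,2)
  next x-line at t=1.6228, next y-line at t=0.7454; Δt_x=3.8637, Δt_y=1.0353
    y: enter (3,1) at t=0.7454 ← occupied
  → r_2 = 0.7454
beam 3: φ=45°, α=300°
  dir = (cos 300°, sin 300°) = (0.5000, -0.8660); from cell (3,2)
  next x-line at t=1.1600, next y-line at t=0.8314; Δt_x=2.0000, Δt_y=1.1547
    y: enter (3,1) at t=0.8314 ← occupied
  → r_3 = 0.8314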